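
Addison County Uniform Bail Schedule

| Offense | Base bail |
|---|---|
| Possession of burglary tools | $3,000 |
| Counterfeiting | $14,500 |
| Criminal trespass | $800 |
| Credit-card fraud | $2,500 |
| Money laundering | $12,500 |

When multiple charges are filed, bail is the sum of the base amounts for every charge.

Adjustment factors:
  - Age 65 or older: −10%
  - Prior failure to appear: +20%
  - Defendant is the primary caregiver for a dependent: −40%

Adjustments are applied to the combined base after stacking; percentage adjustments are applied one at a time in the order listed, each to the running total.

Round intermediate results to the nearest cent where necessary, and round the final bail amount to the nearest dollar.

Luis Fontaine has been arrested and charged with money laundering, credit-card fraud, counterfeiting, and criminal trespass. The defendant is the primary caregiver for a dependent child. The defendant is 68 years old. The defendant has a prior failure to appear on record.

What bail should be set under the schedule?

Base amounts from the schedule: money laundering $12,500; credit-card fraud $2,500; counterfeiting $14,500; criminal trespass $800.
Stacking rule: sum of all bases. $12,500 + $2,500 + $14,500 + $800 = $30,300.
Age 65 or older (−10%): $30,300 × 0.9 = $27,270.
Prior failure to appear (+20%): $27,270 × 1.2 = $32,724.
Defendant is the primary caregiver for a dependent (−40%): $32,724 × 0.6 = $19,634.40.
Rounded to the nearest dollar: $19,634.

$19,634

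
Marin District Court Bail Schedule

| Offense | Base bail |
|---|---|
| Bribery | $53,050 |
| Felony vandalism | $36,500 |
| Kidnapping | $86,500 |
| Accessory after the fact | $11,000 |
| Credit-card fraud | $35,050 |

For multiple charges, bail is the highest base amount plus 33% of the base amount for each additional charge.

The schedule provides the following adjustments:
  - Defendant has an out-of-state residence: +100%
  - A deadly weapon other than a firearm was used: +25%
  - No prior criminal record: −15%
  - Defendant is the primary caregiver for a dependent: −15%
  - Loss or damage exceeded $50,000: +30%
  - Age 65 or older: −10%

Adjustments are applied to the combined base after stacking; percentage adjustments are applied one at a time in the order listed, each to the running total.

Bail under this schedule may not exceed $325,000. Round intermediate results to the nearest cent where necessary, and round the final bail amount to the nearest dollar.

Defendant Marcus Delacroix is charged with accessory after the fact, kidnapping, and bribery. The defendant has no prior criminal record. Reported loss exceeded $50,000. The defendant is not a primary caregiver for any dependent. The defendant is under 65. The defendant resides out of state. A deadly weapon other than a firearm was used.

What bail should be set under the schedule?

Base amounts from the schedule: accessory after the fact $11,000; kidnapping $86,500; bribery $53,050.
Stacking rule: highest base plus 33% of each additional charge. Highest is kidnapping at $86,500. Additional: $11,000 × 33% = $3,630; $53,050 × 33% = $17,506.50. Combined base = $86,500 + $21,136.50 = $107,636.50.
Defendant has an out-of-state residence (+100%): $107,636.50 × 2 = $215,273.
A deadly weapon other than a firearm was used (+25%): $215,273 × 1.25 = $269,091.25.
No prior criminal record (−15%): $269,091.25 × 0.85 = $228,727.56.
Loss or damage exceeded $50,000 (+30%): $228,727.56 × 1.3 = $297,345.83.
$297,345.83 is within the $325,000 maximum.
Rounded to the nearest dollar: $297,346.

$297,346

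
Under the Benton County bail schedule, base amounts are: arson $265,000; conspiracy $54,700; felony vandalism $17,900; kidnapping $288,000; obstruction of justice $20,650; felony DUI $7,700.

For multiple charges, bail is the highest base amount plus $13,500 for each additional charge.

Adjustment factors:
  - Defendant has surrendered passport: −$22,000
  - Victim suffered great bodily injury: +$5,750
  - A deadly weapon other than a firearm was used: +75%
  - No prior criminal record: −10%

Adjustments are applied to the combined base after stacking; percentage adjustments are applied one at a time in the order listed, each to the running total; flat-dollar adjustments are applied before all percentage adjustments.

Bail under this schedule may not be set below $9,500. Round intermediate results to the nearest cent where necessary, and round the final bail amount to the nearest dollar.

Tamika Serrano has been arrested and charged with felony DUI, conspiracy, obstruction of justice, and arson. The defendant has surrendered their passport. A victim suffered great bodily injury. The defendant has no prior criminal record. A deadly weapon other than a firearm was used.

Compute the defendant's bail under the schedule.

$455,569

Base amounts from the schedule: felony DUI $7,700; conspiracy $54,700; obstruction of justice $20,650; arson $265,000.
Stacking rule: highest base plus $13,500 per additional charge. Highest is arson at $265,000; 3 additional charges → +$40,500. Combined base = $305,500.
Defendant has surrendered passport (−$22,000 flat): $305,500 − $22,000 = $283,500.
Victim suffered great bodily injury (+$5,750 flat): $283,500 + $5,750 = $289,250.
A deadly weapon other than a firearm was used (+75%): $289,250 × 1.75 = $506,187.50.
No prior criminal record (−10%): $506,187.50 × 0.9 = $455,568.75.
$455,568.75 is at or above the $9,500 minimum.
Rounded to the nearest dollar: $455,569.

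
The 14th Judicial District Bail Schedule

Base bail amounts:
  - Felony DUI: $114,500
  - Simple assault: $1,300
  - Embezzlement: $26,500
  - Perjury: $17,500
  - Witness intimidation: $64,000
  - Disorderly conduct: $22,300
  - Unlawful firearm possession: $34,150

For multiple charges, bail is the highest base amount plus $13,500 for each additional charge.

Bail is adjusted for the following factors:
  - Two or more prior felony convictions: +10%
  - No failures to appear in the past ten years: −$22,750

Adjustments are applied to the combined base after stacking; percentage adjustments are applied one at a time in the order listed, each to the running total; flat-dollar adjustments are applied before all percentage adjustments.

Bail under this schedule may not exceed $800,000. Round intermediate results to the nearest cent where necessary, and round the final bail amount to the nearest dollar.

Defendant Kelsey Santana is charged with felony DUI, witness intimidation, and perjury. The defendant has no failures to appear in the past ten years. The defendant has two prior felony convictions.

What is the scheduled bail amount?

$130,625

Base amounts from the schedule: felony DUI $114,500; witness intimidation $64,000; perjury $17,500.
Stacking rule: highest base plus $13,500 per additional charge. Highest is felony DUI at $114,500; 2 additional charges → +$27,000. Combined base = $141,500.
No failures to appear in the past ten years (−$22,750 flat): $141,500 − $22,750 = $118,750.
Two or more prior felony convictions (+10%): $118,750 × 1.1 = $130,625.
$130,625 is within the $800,000 maximum.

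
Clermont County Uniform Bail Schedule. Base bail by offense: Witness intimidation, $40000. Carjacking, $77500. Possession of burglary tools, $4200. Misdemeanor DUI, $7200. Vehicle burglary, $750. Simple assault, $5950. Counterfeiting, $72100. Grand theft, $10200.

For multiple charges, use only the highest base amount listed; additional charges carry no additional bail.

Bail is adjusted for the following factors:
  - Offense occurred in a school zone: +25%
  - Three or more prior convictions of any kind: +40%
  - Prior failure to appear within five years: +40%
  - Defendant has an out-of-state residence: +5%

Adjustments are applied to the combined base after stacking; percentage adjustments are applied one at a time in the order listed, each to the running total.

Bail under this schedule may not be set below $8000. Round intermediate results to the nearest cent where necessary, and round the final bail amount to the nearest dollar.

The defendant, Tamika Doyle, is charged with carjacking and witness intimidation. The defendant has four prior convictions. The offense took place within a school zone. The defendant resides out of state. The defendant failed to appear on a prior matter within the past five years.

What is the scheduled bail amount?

Base amounts from the schedule: carjacking $77500; witness intimidation $40000.
Stacking rule: use the highest base only. Highest is carjacking at $77500. Combined base = $77500.
Offense occurred in a school zone (+25%): $77500 × 1.25 = $96875.
Three or more prior convictions of any kind (+40%): $96875 × 1.4 = $135625.
Prior failure to appear within five years (+40%): $135625 × 1.4 = $189875.
Defendant has an out-of-state residence (+5%): $189875 × 1.05 = $199368.75.
$199368.75 is at or above the $8000 minimum.
Rounded to the nearest dollar: $199369.

$199369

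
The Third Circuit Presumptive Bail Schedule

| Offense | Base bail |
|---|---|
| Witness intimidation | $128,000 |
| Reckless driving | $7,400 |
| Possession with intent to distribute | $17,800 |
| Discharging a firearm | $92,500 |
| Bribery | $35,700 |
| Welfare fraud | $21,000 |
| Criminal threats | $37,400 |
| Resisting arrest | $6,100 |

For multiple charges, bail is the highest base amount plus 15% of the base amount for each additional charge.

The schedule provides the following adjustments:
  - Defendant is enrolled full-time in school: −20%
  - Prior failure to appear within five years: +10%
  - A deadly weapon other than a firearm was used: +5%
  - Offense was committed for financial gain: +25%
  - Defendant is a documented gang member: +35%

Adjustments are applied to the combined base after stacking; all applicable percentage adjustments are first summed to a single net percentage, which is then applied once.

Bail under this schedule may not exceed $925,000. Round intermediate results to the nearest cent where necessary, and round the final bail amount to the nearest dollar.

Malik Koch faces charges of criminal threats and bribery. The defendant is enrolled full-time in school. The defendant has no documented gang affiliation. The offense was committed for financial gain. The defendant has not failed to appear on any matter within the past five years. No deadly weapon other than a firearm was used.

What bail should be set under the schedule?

Base amounts from the schedule: criminal threats $37,400; bribery $35,700.
Stacking rule: highest base plus 15% of each additional charge. Highest is criminal threats at $37,400. Additional: $35,700 × 15% = $5,355. Combined base = $37,400 + $5,355 = $42,755.
Net percentage adjustment: −20% +25% = +5%. $42,755 × 1.05 = $44,892.75.
$44,892.75 is within the $925,000 maximum.
Rounded to the nearest dollar: $44,893.

$44,893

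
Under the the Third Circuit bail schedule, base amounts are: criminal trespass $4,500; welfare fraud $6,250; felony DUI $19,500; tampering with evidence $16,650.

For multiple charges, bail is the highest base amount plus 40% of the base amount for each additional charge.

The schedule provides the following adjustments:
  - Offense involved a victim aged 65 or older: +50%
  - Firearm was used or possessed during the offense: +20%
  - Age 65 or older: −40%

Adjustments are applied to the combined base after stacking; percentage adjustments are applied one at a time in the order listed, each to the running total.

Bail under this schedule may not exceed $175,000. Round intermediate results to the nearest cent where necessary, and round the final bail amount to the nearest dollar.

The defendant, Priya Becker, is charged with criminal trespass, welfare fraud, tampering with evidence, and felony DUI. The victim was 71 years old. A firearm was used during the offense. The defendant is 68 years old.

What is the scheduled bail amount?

Base amounts from the schedule: criminal trespass $4,500; welfare fraud $6,250; tampering with evidence $16,650; felony DUI $19,500.
Stacking rule: highest base plus 40% of each additional charge. Highest is felony DUI at $19,500. Additional: $4,500 × 40% = $1,800; $6,250 × 40% = $2,500; $16,650 × 40% = $6,660. Combined base = $19,500 + $10,960 = $30,460.
Offense involved a victim aged 65 or older (+50%): $30,460 × 1.5 = $45,690.
Firearm was used or possessed during the offense (+20%): $45,690 × 1.2 = $54,828.
Age 65 or older (−40%): $54,828 × 0.6 = $32,896.80.
$32,896.80 is within the $175,000 maximum.
Rounded to the nearest dollar: $32,897.

$32,897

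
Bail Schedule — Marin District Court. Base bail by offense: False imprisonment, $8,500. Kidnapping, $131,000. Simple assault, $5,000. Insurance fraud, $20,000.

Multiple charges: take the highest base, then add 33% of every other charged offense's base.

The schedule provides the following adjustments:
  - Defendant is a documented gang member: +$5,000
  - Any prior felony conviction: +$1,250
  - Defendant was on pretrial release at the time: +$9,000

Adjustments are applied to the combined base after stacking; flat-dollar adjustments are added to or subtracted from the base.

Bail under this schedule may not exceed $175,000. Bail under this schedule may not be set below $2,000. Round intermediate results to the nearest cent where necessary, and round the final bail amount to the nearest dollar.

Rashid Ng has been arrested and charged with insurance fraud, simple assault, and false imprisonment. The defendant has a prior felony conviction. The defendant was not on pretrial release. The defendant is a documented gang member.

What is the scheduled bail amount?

Base amounts from the schedule: insurance fraud $20,000; simple assault $5,000; false imprisonment $8,500.
Stacking rule: highest base plus 33% of each additional charge. Highest is insurance fraud at $20,000. Additional: $5,000 × 33% = $1,650; $8,500 × 33% = $2,805. Combined base = $20,000 + $4,455 = $24,455.
Defendant is a documented gang member (+$5,000 flat): $24,455 + $5,000 = $29,455.
Any prior felony conviction (+$1,250 flat): $29,455 + $1,250 = $30,705.
$30,705 is within the $175,000 maximum.
$30,705 is at or above the $2,000 minimum.

$30,705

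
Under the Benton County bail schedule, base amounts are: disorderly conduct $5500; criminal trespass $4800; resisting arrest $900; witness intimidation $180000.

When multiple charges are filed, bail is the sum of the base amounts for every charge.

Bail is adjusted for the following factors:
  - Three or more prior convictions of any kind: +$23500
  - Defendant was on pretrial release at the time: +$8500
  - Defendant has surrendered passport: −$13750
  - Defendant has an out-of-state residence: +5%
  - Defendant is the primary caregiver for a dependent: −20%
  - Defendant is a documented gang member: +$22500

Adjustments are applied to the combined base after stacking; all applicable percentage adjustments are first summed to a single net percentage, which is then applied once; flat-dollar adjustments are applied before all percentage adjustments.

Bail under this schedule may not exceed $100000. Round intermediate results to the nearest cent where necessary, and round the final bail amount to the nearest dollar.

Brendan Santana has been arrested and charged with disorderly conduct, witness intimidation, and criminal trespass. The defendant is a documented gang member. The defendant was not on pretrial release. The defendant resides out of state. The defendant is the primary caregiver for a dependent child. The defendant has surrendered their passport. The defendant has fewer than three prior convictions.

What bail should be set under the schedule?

$100000

Base amounts from the schedule: disorderly conduct $5500; witness intimidation $180000; criminal trespass $4800.
Stacking rule: sum of all bases. $5500 + $180000 + $4800 = $190300.
Defendant has surrendered passport (−$13750 flat): $190300 − $13750 = $176550.
Defendant is a documented gang member (+$22500 flat): $176550 + $22500 = $199050.
Net percentage adjustment: +5% −20% = −15%. $199050 × 0.85 = $169192.50.
Result $169192.50 exceeds the maximum of $100000; bail is capped at $100000.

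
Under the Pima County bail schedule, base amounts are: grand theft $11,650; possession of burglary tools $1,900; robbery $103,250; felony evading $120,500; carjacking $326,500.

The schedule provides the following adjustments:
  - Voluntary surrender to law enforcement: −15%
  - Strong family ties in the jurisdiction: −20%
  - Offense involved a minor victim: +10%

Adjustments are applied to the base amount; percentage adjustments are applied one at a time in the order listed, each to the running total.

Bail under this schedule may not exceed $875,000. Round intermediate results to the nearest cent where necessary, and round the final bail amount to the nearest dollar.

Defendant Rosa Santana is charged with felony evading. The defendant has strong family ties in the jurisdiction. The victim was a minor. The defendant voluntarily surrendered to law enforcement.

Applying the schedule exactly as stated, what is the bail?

$90,134

Base amounts from the schedule: felony evading $120,500.
Single charge. Combined base = $120,500.
Voluntary surrender to law enforcement (−15%): $120,500 × 0.85 = $102,425.
Strong family ties in the jurisdiction (−20%): $102,425 × 0.8 = $81,940.
Offense involved a minor victim (+10%): $81,940 × 1.1 = $90,134.
$90,134 is within the $875,000 maximum.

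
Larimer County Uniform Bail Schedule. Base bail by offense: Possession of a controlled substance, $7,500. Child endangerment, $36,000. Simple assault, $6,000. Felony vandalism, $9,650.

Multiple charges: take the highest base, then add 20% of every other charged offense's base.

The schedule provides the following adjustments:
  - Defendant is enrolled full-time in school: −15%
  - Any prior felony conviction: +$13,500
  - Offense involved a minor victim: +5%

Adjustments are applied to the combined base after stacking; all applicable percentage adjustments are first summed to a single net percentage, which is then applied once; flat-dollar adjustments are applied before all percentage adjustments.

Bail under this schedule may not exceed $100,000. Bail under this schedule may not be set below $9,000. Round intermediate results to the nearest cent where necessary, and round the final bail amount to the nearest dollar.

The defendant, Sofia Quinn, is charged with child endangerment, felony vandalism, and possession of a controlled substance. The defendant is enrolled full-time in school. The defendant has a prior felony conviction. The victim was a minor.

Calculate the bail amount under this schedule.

Base amounts from the schedule: child endangerment $36,000; felony vandalism $9,650; possession of a controlled substance $7,500.
Stacking rule: highest base plus 20% of each additional charge. Highest is child endangerment at $36,000. Additional: $9,650 × 20% = $1,930; $7,500 × 20% = $1,500. Combined base = $36,000 + $3,430 = $39,430.
Any prior felony conviction (+$13,500 flat): $39,430 + $13,500 = $52,930.
Net percentage adjustment: −15% +5% = −10%. $52,930 × 0.9 = $47,637.
$47,637 is within the $100,000 maximum.
$47,637 is at or above the $9,000 minimum.

$47,637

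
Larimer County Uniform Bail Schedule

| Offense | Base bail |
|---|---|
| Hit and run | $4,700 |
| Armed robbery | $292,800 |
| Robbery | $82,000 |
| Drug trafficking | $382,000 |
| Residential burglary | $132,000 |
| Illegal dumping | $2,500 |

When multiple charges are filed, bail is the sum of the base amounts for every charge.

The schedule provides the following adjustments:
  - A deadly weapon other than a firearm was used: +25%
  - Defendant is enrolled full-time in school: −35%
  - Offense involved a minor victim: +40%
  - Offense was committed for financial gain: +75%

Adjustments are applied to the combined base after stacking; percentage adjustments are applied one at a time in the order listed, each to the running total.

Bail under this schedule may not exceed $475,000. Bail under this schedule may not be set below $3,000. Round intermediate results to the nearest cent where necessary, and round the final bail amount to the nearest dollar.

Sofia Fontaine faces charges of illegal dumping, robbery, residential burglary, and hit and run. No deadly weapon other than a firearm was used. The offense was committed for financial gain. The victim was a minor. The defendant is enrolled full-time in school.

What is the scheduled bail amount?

Base amounts from the schedule: illegal dumping $2,500; robbery $82,000; residential burglary $132,000; hit and run $4,700.
Stacking rule: sum of all bases. $2,500 + $82,000 + $132,000 + $4,700 = $221,200.
Defendant is enrolled full-time in school (−35%): $221,200 × 0.65 = $143,780.
Offense involved a minor victim (+40%): $143,780 × 1.4 = $201,292.
Offense was committed for financial gain (+75%): $201,292 × 1.75 = $352,261.
$352,261 is within the $475,000 maximum.
$352,261 is at or above the $3,000 minimum.

$352,261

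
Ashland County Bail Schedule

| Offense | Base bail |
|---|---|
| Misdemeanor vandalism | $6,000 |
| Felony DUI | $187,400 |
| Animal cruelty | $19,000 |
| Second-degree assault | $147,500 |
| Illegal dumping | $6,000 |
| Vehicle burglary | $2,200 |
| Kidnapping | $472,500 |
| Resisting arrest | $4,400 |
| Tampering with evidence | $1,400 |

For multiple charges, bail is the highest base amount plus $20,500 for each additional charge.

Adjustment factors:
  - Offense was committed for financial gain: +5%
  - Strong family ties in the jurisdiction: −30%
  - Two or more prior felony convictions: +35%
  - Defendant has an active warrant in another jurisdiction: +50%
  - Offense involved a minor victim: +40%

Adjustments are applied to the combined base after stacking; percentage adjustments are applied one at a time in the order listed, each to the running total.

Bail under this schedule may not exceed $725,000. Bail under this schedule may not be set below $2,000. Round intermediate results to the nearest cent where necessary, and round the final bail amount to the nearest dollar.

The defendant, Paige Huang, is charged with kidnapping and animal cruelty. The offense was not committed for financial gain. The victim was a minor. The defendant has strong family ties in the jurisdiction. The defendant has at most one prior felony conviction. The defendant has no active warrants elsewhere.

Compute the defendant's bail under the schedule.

Base amounts from the schedule: kidnapping $472,500; animal cruelty $19,000.
Stacking rule: highest base plus $20,500 per additional charge. Highest is kidnapping at $472,500; 1 additional charge → +$20,500. Combined base = $493,000.
Strong family ties in the jurisdiction (−30%): $493,000 × 0.7 = $345,100.
Offense involved a minor victim (+40%): $345,100 × 1.4 = $483,140.
$483,140 is within the $725,000 maximum.
$483,140 is at or above the $2,000 minimum.

$483,140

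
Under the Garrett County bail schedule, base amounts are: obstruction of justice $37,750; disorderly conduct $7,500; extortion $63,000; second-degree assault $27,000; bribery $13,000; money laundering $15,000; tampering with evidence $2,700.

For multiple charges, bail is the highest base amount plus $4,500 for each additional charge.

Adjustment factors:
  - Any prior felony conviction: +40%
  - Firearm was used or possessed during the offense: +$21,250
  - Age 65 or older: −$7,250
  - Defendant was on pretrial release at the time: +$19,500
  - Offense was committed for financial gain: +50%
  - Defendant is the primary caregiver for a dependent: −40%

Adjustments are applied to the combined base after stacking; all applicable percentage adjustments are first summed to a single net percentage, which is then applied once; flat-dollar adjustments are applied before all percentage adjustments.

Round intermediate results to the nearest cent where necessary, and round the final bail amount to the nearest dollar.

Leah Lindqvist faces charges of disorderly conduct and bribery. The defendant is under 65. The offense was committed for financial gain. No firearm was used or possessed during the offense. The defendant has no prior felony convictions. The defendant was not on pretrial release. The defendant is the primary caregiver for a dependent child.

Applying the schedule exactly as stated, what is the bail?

$19,250

Base amounts from the schedule: disorderly conduct $7,500; bribery $13,000.
Stacking rule: highest base plus $4,500 per additional charge. Highest is bribery at $13,000; 1 additional charge → +$4,500. Combined base = $17,500.
Net percentage adjustment: +50% −40% = +10%. $17,500 × 1.1 = $19,250.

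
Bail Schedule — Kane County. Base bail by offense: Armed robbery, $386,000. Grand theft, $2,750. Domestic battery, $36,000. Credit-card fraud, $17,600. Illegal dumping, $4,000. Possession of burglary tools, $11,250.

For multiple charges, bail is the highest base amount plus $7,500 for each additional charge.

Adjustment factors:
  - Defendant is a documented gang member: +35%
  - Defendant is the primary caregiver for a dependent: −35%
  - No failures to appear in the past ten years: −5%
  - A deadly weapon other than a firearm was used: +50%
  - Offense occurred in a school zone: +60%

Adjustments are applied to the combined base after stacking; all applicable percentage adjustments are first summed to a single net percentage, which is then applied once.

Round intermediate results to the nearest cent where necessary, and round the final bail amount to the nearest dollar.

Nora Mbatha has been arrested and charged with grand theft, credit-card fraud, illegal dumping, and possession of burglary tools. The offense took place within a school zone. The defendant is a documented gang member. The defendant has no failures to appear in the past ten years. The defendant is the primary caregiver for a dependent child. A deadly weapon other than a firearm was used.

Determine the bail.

$82,205

Base amounts from the schedule: grand theft $2,750; credit-card fraud $17,600; illegal dumping $4,000; possession of burglary tools $11,250.
Stacking rule: highest base plus $7,500 per additional charge. Highest is credit-card fraud at $17,600; 3 additional charges → +$22,500. Combined base = $40,100.
Net percentage adjustment: +35% −35% −5% +50% +60% = +105%. $40,100 × 2.05 = $82,205.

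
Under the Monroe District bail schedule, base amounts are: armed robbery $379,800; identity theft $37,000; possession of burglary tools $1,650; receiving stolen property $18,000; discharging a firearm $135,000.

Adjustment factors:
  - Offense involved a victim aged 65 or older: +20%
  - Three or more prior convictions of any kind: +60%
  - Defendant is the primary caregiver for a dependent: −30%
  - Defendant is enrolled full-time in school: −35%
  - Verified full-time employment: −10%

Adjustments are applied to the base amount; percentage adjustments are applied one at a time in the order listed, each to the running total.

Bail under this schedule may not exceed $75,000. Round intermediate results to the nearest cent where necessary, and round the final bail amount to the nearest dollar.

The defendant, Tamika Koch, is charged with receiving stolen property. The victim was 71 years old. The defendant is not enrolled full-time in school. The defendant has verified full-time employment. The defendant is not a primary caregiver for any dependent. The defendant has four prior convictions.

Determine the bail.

$31,104

Base amounts from the schedule: receiving stolen property $18,000.
Single charge. Combined base = $18,000.
Offense involved a victim aged 65 or older (+20%): $18,000 × 1.2 = $21,600.
Three or more prior convictions of any kind (+60%): $21,600 × 1.6 = $34,560.
Verified full-time employment (−10%): $34,560 × 0.9 = $31,104.
$31,104 is within the $75,000 maximum.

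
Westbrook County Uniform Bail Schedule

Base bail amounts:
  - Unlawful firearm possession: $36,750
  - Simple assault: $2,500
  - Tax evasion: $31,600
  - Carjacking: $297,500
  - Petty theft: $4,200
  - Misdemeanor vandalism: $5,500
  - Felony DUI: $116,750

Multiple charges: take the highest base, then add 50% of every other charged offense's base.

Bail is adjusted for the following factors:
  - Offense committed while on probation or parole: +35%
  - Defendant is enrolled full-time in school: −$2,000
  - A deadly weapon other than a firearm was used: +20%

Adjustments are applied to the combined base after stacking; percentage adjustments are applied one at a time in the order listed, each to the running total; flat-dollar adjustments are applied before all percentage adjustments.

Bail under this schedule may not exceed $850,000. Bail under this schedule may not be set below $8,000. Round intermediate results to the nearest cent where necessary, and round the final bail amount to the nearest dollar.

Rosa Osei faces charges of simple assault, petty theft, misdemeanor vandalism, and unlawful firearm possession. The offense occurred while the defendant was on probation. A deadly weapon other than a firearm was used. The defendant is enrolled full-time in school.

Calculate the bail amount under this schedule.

Base amounts from the schedule: simple assault $2,500; petty theft $4,200; misdemeanor vandalism $5,500; unlawful firearm possession $36,750.
Stacking rule: highest base plus 50% of each additional charge. Highest is unlawful firearm possession at $36,750. Additional: $2,500 × 50% = $1,250; $4,200 × 50% = $2,100; $5,500 × 50% = $2,750. Combined base = $36,750 + $6,100 = $42,850.
Defendant is enrolled full-time in school (−$2,000 flat): $42,850 − $2,000 = $40,850.
Offense committed while on probation or parole (+35%): $40,850 × 1.35 = $55,147.50.
A deadly weapon other than a firearm was used (+20%): $55,147.50 × 1.2 = $66,177.
$66,177 is within the $850,000 maximum.
$66,177 is at or above the $8,000 minimum.

$66,177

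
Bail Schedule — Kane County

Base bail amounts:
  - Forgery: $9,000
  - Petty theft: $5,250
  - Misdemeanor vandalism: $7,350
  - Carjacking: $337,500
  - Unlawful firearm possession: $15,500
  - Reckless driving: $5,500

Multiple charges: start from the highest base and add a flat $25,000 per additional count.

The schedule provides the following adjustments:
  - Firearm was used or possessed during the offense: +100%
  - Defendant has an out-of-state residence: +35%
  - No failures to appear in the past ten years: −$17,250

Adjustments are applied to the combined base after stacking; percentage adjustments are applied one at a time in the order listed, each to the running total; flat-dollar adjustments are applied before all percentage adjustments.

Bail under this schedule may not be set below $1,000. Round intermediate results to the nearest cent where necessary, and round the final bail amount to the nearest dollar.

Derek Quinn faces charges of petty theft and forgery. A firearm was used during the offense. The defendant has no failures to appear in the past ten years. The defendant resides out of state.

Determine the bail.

Base amounts from the schedule: petty theft $5,250; forgery $9,000.
Stacking rule: highest base plus $25,000 per additional charge. Highest is forgery at $9,000; 1 additional charge → +$25,000. Combined base = $34,000.
No failures to appear in the past ten years (−$17,250 flat): $34,000 − $17,250 = $16,750.
Firearm was used or possessed during the offense (+100%): $16,750 × 2 = $33,500.
Defendant has an out-of-state residence (+35%): $33,500 × 1.35 = $45,225.
$45,225 is at or above the $1,000 minimum.

$45,225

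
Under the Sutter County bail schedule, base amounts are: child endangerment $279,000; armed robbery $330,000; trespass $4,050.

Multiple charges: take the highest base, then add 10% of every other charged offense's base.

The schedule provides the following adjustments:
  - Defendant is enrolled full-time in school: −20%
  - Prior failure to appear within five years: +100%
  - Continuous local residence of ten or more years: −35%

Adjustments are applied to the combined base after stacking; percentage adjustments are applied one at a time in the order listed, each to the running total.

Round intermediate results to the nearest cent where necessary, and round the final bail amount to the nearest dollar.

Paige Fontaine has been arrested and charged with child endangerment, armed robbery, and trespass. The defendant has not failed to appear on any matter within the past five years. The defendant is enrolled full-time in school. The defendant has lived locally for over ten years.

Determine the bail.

$186,319

Base amounts from the schedule: child endangerment $279,000; armed robbery $330,000; trespass $4,050.
Stacking rule: highest base plus 10% of each additional charge. Highest is armed robbery at $330,000. Additional: $279,000 × 10% = $27,900; $4,050 × 10% = $405. Combined base = $330,000 + $28,305 = $358,305.
Defendant is enrolled full-time in school (−20%): $358,305 × 0.8 = $286,644.
Continuous local residence of ten or more years (−35%): $286,644 × 0.65 = $186,318.60.
Rounded to the nearest dollar: $186,319.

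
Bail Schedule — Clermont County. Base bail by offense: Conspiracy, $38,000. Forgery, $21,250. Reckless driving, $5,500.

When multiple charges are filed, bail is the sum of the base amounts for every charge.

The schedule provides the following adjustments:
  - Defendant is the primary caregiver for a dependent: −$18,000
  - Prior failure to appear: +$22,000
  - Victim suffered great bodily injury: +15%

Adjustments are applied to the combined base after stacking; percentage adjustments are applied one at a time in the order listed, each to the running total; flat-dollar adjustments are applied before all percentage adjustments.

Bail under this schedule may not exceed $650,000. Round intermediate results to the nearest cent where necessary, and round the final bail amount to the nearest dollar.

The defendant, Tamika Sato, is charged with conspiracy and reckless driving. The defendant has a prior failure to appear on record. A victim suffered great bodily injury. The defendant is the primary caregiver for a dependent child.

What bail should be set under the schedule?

$54,625

Base amounts from the schedule: conspiracy $38,000; reckless driving $5,500.
Stacking rule: sum of all bases. $38,000 + $5,500 = $43,500.
Defendant is the primary caregiver for a dependent (−$18,000 flat): $43,500 − $18,000 = $25,500.
Prior failure to appear (+$22,000 flat): $25,500 + $22,000 = $47,500.
Victim suffered great bodily injury (+15%): $47,500 × 1.15 = $54,625.
$54,625 is within the $650,000 maximum.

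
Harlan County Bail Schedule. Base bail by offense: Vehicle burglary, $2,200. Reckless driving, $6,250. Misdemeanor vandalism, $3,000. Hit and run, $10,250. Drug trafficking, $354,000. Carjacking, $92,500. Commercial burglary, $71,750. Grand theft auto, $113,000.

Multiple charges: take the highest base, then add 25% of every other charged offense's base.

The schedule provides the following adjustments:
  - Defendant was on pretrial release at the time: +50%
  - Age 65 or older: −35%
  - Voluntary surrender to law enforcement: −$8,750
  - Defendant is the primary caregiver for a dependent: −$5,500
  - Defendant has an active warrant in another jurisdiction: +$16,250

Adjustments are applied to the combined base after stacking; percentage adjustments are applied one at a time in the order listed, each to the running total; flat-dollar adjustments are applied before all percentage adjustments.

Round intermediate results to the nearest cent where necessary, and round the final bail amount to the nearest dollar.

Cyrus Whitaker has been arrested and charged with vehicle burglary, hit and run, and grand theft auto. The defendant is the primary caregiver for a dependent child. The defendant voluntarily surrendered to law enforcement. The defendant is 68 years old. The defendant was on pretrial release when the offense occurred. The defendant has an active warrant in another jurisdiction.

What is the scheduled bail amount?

Base amounts from the schedule: vehicle burglary $2,200; hit and run $10,250; grand theft auto $113,000.
Stacking rule: highest base plus 25% of each additional charge. Highest is grand theft auto at $113,000. Additional: $2,200 × 25% = $550; $10,250 × 25% = $2,562.50. Combined base = $113,000 + $3,112.50 = $116,112.50.
Voluntary surrender to law enforcement (−$8,750 flat): $116,112.50 − $8,750 = $107,362.50.
Defendant is the primary caregiver for a dependent (−$5,500 flat): $107,362.50 − $5,500 = $101,862.50.
Defendant has an active warrant in another jurisdiction (+$16,250 flat): $101,862.50 + $16,250 = $118,112.50.
Defendant was on pretrial release at the time (+50%): $118,112.50 × 1.5 = $177,168.75.
Age 65 or older (−35%): $177,168.75 × 0.65 = $115,159.69.
Rounded to the nearest dollar: $115,160.

$115,160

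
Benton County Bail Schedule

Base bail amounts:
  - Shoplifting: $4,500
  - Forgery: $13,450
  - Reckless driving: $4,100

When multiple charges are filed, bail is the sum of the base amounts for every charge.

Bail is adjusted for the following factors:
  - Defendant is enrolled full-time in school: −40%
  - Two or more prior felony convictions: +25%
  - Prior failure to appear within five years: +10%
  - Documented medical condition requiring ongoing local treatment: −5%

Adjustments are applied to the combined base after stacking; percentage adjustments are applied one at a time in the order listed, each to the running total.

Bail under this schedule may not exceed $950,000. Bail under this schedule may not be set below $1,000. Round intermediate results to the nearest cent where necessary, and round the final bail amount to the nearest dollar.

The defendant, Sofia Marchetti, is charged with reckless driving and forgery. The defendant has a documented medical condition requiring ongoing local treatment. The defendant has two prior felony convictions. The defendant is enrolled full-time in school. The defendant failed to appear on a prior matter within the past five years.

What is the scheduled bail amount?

$13,755

Base amounts from the schedule: reckless driving $4,100; forgery $13,450.
Stacking rule: sum of all bases. $4,100 + $13,450 = $17,550.
Defendant is enrolled full-time in school (−40%): $17,550 × 0.6 = $10,530.
Two or more prior felony convictions (+25%): $10,530 × 1.25 = $13,162.50.
Prior failure to appear within five years (+10%): $13,162.50 × 1.1 = $14,478.75.
Documented medical condition requiring ongoing local treatment (−5%): $14,478.75 × 0.95 = $13,754.81.
$13,754.81 is within the $950,000 maximum.
$13,754.81 is at or above the $1,000 minimum.
Rounded to the nearest dollar: $13,755.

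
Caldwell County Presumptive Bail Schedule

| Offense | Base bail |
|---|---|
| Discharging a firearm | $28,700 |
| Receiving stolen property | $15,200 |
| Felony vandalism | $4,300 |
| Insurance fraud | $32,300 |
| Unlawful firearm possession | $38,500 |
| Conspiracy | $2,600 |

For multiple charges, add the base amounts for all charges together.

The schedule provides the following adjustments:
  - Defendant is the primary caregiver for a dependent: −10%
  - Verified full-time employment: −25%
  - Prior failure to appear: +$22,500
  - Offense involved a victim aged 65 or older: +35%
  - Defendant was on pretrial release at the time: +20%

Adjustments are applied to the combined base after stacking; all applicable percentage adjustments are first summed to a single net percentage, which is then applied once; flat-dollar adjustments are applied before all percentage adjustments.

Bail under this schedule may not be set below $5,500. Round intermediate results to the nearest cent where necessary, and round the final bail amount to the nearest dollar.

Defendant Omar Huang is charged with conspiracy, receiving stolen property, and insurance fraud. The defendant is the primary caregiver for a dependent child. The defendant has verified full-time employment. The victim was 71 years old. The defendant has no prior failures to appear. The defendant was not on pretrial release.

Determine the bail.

Base amounts from the schedule: conspiracy $2,600; receiving stolen property $15,200; insurance fraud $32,300.
Stacking rule: sum of all bases. $2,600 + $15,200 + $32,300 = $50,100.
Net percentage adjustment: −10% −25% +35% = +0%. $50,100 × 1 = $50,100.
$50,100 is at or above the $5,500 minimum.

$50,100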